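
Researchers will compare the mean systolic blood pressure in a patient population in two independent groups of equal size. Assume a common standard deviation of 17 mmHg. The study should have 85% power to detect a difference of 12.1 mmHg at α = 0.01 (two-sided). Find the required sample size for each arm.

For two equal groups, n per group = 2·((z_{α/2} + z_β)·σ/δ)².
z_{α/2} = 2.576; z_β = 1.036 (power 85%).
n = 2 × (3.612 × 17 / 12.1)² = 2 × 25.75 = 51.50
Round up: n = 52 per group.

52 per group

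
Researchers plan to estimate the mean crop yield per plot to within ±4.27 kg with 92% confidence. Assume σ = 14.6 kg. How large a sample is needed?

For a mean, the margin of error is E = z·σ/√n, so n = (zσ/E)².
At 92% confidence, z = 1.751.
n = (1.751 × 14.6 / 4.27)² = 35.84
Round up: n = 36.

36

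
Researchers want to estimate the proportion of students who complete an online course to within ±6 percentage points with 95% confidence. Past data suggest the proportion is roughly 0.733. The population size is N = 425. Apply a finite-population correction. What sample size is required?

For a proportion with margin E = 0.06 at 95% confidence, z = 1.960.
n = p̂(1−p̂)(z/E)² = 0.733 × 0.267 × (1.960/0.06)² = 208.85 — call this n₀.
Finite-population correction with N = 425: n = n₀ / (1 + (n₀−1)/N) = 208.85 / 1.489 = 140.26
Round up: n = 141.

141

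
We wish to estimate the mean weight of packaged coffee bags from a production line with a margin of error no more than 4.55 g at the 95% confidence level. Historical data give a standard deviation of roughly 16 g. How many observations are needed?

n = 48

For a mean, the margin of error is E = z·σ/√n, so n = (zσ/E)².
At 95% confidence, z = 1.960.
n = (1.960 × 16 / 4.55)² = 47.50
Round up: n = 48.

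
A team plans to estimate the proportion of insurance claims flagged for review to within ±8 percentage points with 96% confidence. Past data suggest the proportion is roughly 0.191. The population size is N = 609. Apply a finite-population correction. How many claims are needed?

For a proportion with margin E = 0.08 at 96% confidence, z = 2.054.
n = p̂(1−p̂)(z/E)² = 0.191 × 0.809 × (2.054/0.08)² = 101.86 — call this n₀.
Finite-population correction with N = 609: n = n₀ / (1 + (n₀−1)/N) = 101.86 / 1.166 = 87.36
Round up: n = 88.

n = 88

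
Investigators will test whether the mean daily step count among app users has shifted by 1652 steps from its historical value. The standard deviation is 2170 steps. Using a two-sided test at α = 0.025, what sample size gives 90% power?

22

For a one-sample z-test, n = ((z_{α/2} + z_β)·σ/δ)².
z_{α/2} = 2.241 (two-sided α = 0.025); z_β = 1.282 (power 90% → β = 0.1).
n = (3.523 × 2170 / 1652)² = 21.42
Round up: n = 22.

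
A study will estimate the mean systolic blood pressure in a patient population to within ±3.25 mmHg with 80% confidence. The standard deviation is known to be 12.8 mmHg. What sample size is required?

n = 26

For a mean, the margin of error is E = z·σ/√n, so n = (zσ/E)².
At 80% confidence, z = 1.282.
n = (1.282 × 12.8 / 3.25)² = 25.49
Round up: n = 26.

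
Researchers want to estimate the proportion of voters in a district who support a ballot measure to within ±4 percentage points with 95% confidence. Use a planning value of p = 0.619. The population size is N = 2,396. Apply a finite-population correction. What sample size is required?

For a proportion with margin E = 0.04 at 95% confidence, z = 1.960.
n = p̂(1−p̂)(z/E)² = 0.619 × 0.381 × (1.960/0.04)² = 566.25 — call this n₀.
Finite-population correction with N = 2,396: n = n₀ / (1 + (n₀−1)/N) = 566.25 / 1.236 = 458.13
Round up: n = 459.

n = 459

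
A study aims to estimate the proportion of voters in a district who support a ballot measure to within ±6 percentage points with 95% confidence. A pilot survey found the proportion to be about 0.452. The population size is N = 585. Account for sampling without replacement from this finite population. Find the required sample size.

For a proportion with margin E = 0.06 at 95% confidence, z = 1.960.
n = p̂(1−p̂)(z/E)² = 0.452 × 0.548 × (1.960/0.06)² = 264.32 — call this n₀.
Finite-population correction with N = 585: n = n₀ / (1 + (n₀−1)/N) = 264.32 / 1.45 = 182.29
Round up: n = 183.

183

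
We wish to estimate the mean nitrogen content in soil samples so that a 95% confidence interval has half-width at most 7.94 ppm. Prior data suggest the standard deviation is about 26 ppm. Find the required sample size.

For a mean, the margin of error is E = z·σ/√n, so n = (zσ/E)².
At 95% confidence, z = 1.960.
n = (1.960 × 26 / 7.94)² = 41.19
Round up: n = 42.

n = 42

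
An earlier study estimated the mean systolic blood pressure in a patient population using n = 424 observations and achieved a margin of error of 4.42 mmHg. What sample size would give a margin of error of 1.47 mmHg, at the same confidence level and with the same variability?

Margin of error scales as 1/√n, so n₂ = n₁·(E₁/E₂)².
n₂ = 424 × (4.42/1.47)² = 424 × 9.041 = 3833.38
Round up: n₂ = 3834.

3834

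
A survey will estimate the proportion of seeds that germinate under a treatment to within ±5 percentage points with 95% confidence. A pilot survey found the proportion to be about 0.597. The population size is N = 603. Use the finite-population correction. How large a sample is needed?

For a proportion with margin E = 0.05 at 95% confidence, z = 1.960.
n = p̂(1−p̂)(z/E)² = 0.597 × 0.403 × (1.960/0.05)² = 369.70 — call this n₀.
Finite-population correction with N = 603: n = n₀ / (1 + (n₀−1)/N) = 369.70 / 1.611 = 229.48
Round up: n = 230.

230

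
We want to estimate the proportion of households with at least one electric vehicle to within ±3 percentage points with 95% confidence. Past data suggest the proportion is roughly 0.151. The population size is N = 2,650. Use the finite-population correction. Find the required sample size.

For a proportion with margin E = 0.03 at 95% confidence, z = 1.960.
n = p̂(1−p̂)(z/E)² = 0.151 × 0.849 × (1.960/0.03)² = 547.21 — call this n₀.
Finite-population correction with N = 2,650: n = n₀ / (1 + (n₀−1)/N) = 547.21 / 1.206 = 453.74
Round up: n = 454.

n = 454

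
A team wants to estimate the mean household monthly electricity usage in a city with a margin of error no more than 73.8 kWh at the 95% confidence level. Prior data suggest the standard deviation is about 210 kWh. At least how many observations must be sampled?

32

For a mean, the margin of error is E = z·σ/√n, so n = (zσ/E)².
At 95% confidence, z = 1.960.
n = (1.960 × 210 / 73.8)² = 31.11
Round up: n = 32.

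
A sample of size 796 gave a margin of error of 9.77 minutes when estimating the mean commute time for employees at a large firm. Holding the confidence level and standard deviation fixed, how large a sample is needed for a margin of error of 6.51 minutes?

1793

Margin of error scales as 1/√n, so n₂ = n₁·(E₁/E₂)².
n₂ = 796 × (9.77/6.51)² = 796 × 2.252 = 1792.59
Round up: n₂ = 1793.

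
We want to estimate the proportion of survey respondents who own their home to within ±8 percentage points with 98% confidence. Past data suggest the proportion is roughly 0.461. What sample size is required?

211

For a proportion with margin E = 0.08 at 98% confidence, z = 2.326.
n = p̂(1−p̂)(z/E)² = 0.461 × 0.539 × (2.326/0.08)² = 210.05
Round up: n = 211.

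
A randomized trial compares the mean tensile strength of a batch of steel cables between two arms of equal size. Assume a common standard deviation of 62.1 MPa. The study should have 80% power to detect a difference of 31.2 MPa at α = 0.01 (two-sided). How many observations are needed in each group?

93 per group

For two equal groups, n per group = 2·((z_{α/2} + z_β)·σ/δ)².
z_{α/2} = 2.576; z_β = 0.842 (power 80%).
n = 2 × (3.418 × 62.1 / 31.2)² = 2 × 46.28 = 92.56
Round up: n = 93 per group.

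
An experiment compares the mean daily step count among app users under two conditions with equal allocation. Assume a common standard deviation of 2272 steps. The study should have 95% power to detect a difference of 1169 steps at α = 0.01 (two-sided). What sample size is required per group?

135 per group

For two equal groups, n per group = 2·((z_{α/2} + z_β)·σ/δ)².
z_{α/2} = 2.576; z_β = 1.645 (power 95%).
n = 2 × (4.221 × 2272 / 1169)² = 2 × 67.30 = 134.60
Round up: n = 135 per group.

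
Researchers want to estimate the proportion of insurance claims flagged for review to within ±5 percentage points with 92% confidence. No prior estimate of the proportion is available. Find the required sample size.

n = 307

For a proportion with margin E = 0.05 at 92% confidence, z = 1.751.
With no prior estimate, use p = 0.5, which maximizes p(1−p) at 0.25.
n = 0.25 × (z/E)² = 0.25 × (1.751/0.05)² = 306.60
Round up: n = 307.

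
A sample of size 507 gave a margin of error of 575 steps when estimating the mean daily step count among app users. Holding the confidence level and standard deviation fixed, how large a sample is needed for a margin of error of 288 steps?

Margin of error scales as 1/√n, so n₂ = n₁·(E₁/E₂)².
n₂ = 507 × (575/288)² = 507 × 3.986 = 2020.90
Round up: n₂ = 2021.

2021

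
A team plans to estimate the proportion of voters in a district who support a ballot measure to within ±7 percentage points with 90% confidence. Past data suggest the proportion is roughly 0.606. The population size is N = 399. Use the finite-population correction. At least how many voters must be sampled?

For a proportion with margin E = 0.07 at 90% confidence, z = 1.645.
n = p̂(1−p̂)(z/E)² = 0.606 × 0.394 × (1.645/0.07)² = 131.86 — call this n₀.
Finite-population correction with N = 399: n = n₀ / (1 + (n₀−1)/N) = 131.86 / 1.328 = 99.29
Round up: n = 100.

n = 100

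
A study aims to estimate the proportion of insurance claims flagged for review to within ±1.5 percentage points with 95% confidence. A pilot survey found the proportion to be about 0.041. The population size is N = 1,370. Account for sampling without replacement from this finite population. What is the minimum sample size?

451

For a proportion with margin E = 0.015 at 95% confidence, z = 1.960.
n = p̂(1−p̂)(z/E)² = 0.041 × 0.959 × (1.960/0.015)² = 671.32 — call this n₀.
Finite-population correction with N = 1,370: n = n₀ / (1 + (n₀−1)/N) = 671.32 / 1.489 = 450.85
Round up: n = 451.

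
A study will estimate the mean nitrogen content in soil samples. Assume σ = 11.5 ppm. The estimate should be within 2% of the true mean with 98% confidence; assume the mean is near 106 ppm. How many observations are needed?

For a mean, the margin of error is E = z·σ/√n, so n = (zσ/E)².
At 98% confidence, z = 2.326.
E = 2% of 106 = 2.12 ppm.
n = (2.326 × 11.5 / 2.12)² = 159.20
Round up: n = 160.

n = 160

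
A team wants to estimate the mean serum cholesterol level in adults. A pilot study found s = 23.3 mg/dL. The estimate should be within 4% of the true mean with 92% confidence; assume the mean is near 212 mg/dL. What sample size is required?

For a mean, the margin of error is E = z·σ/√n, so n = (zσ/E)².
At 92% confidence, z = 1.751.
E = 4% of 212 = 8.48 mg/dL.
n = (1.751 × 23.3 / 8.48)² = 23.15
Round up: n = 24.

24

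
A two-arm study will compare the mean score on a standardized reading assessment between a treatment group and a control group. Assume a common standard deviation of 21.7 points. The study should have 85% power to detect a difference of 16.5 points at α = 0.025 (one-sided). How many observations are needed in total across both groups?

64 total

For two equal groups, n per group = 2·((z_α + z_β)·σ/δ)².
z_α = 1.960; z_β = 1.036 (power 85%).
n = 2 × (2.996 × 21.7 / 16.5)² = 2 × 15.53 = 31.06
Round up: n = 32 per group.
Total across both groups: 2 × 32 = 64.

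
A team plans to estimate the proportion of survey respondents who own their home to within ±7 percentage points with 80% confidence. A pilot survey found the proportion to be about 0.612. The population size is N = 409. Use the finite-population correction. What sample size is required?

For a proportion with margin E = 0.07 at 80% confidence, z = 1.282.
n = p̂(1−p̂)(z/E)² = 0.612 × 0.388 × (1.282/0.07)² = 79.65 — call this n₀.
Finite-population correction with N = 409: n = n₀ / (1 + (n₀−1)/N) = 79.65 / 1.192 = 66.82
Round up: n = 67.

67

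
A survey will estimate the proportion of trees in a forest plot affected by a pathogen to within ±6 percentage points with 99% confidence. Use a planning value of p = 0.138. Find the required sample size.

For a proportion with margin E = 0.06 at 99% confidence, z = 2.576.
n = p̂(1−p̂)(z/E)² = 0.138 × 0.862 × (2.576/0.06)² = 219.27
Round up: n = 220.

220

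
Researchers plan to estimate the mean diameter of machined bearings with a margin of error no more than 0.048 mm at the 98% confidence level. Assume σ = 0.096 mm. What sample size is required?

22

For a mean, the margin of error is E = z·σ/√n, so n = (zσ/E)².
At 98% confidence, z = 2.326.
n = (2.326 × 0.096 / 0.048)² = 21.64
Round up: n = 22.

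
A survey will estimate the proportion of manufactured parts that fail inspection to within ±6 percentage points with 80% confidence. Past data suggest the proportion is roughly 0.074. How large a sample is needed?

For a proportion with margin E = 0.06 at 80% confidence, z = 1.282.
n = p̂(1−p̂)(z/E)² = 0.074 × 0.926 × (1.282/0.06)² = 31.28
Round up: n = 32.

32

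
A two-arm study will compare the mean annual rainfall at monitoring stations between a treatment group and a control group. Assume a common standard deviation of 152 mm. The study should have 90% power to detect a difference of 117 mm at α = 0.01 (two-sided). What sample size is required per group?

51 per group

For two equal groups, n per group = 2·((z_{α/2} + z_β)·σ/δ)².
z_{α/2} = 2.576; z_β = 1.282 (power 90%).
n = 2 × (3.858 × 152 / 117)² = 2 × 25.12 = 50.24
Round up: n = 51 per group.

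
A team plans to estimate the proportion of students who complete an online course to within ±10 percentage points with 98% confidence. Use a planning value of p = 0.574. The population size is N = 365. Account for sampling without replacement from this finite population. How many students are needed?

For a proportion with margin E = 0.1 at 98% confidence, z = 2.326.
n = p̂(1−p̂)(z/E)² = 0.574 × 0.426 × (2.326/0.1)² = 132.29 — call this n₀.
Finite-population correction with N = 365: n = n₀ / (1 + (n₀−1)/N) = 132.29 / 1.36 = 97.27
Round up: n = 98.

98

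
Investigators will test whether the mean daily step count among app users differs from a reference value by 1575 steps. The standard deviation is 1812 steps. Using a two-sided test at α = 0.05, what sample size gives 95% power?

18

For a one-sample z-test, n = ((z_{α/2} + z_β)·σ/δ)².
z_{α/2} = 1.960 (two-sided α = 0.05); z_β = 1.645 (power 95% → β = 0.05).
n = (3.605 × 1812 / 1575)² = 17.20
Round up: n = 18.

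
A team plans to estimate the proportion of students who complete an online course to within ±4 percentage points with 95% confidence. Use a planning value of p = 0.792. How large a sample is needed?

For a proportion with margin E = 0.04 at 95% confidence, z = 1.960.
n = p̂(1−p̂)(z/E)² = 0.792 × 0.208 × (1.960/0.04)² = 395.53
Round up: n = 396.

396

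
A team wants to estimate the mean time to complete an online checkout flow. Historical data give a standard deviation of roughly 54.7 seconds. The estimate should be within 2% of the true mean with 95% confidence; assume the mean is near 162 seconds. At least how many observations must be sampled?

For a mean, the margin of error is E = z·σ/√n, so n = (zσ/E)².
At 95% confidence, z = 1.960.
E = 2% of 162 = 3.24 seconds.
n = (1.960 × 54.7 / 3.24)² = 1094.96
Round up: n = 1095.

1095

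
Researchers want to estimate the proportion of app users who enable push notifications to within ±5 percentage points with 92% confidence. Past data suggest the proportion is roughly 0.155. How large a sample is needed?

For a proportion with margin E = 0.05 at 92% confidence, z = 1.751.
n = p̂(1−p̂)(z/E)² = 0.155 × 0.845 × (1.751/0.05)² = 160.63
Round up: n = 161.

161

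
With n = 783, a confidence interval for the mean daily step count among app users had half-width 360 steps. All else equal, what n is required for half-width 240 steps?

Margin of error scales as 1/√n, so n₂ = n₁·(E₁/E₂)².
n₂ = 783 × (360/240)² = 783 × 2.25 = 1761.75
Round up: n₂ = 1762.

1762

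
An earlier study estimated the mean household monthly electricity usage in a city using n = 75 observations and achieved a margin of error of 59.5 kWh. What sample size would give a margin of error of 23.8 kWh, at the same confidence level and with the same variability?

469

Margin of error scales as 1/√n, so n₂ = n₁·(E₁/E₂)².
n₂ = 75 × (59.5/23.8)² = 75 × 6.25 = 468.75
Round up: n₂ = 469.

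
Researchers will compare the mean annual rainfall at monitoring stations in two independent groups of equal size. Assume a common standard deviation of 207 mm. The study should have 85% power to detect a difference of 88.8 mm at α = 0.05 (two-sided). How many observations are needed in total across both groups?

For two equal groups, n per group = 2·((z_{α/2} + z_β)·σ/δ)².
z_{α/2} = 1.960; z_β = 1.036 (power 85%).
n = 2 × (2.996 × 207 / 88.8)² = 2 × 48.78 = 97.56
Round up: n = 98 per group.
Total across both groups: 2 × 98 = 196.

196 total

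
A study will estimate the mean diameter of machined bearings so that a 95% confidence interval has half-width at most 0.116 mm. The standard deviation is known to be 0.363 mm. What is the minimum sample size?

For a mean, the margin of error is E = z·σ/√n, so n = (zσ/E)².
At 95% confidence, z = 1.960.
n = (1.960 × 0.363 / 0.116)² = 37.62
Round up: n = 38.

n = 38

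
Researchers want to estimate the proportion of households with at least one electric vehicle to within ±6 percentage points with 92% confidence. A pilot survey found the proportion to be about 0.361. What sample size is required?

For a proportion with margin E = 0.06 at 92% confidence, z = 1.751.
n = p̂(1−p̂)(z/E)² = 0.361 × 0.639 × (1.751/0.06)² = 196.46
Round up: n = 197.

197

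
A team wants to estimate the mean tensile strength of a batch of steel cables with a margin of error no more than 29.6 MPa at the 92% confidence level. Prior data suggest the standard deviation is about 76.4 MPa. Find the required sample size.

For a mean, the margin of error is E = z·σ/√n, so n = (zσ/E)².
At 92% confidence, z = 1.751.
n = (1.751 × 76.4 / 29.6)² = 20.43
Round up: n = 21.

n = 21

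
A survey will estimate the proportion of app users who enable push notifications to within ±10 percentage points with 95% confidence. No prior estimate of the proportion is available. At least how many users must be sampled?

n = 97

For a proportion with margin E = 0.1 at 95% confidence, z = 1.960.
With no prior estimate, use p = 0.5, which maximizes p(1−p) at 0.25.
n = 0.25 × (z/E)² = 0.25 × (1.960/0.1)² = 96.04
Round up: n = 97.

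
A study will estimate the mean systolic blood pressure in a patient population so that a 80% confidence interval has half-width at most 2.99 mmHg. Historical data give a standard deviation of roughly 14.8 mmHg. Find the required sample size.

For a mean, the margin of error is E = z·σ/√n, so n = (zσ/E)².
At 80% confidence, z = 1.282.
n = (1.282 × 14.8 / 2.99)² = 40.27
Round up: n = 41.

41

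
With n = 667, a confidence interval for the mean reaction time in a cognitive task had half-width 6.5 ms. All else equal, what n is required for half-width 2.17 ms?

5985

Margin of error scales as 1/√n, so n₂ = n₁·(E₁/E₂)².
n₂ = 667 × (6.5/2.17)² = 667 × 8.972 = 5984.32
Round up: n₂ = 5985.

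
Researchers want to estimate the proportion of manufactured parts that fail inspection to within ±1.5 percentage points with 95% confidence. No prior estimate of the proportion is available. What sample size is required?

4269

For a proportion with margin E = 0.015 at 95% confidence, z = 1.960.
With no prior estimate, use p = 0.5, which maximizes p(1−p) at 0.25.
n = 0.25 × (z/E)² = 0.25 × (1.960/0.015)² = 4268.44
Round up: n = 4269.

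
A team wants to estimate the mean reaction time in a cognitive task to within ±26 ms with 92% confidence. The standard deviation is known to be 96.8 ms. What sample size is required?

n = 43

For a mean, the margin of error is E = z·σ/√n, so n = (zσ/E)².
At 92% confidence, z = 1.751.
n = (1.751 × 96.8 / 26)² = 42.50
Round up: n = 43.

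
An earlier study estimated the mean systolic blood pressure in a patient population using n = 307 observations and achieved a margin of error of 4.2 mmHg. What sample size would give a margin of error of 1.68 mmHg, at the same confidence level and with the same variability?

Margin of error scales as 1/√n, so n₂ = n₁·(E₁/E₂)².
n₂ = 307 × (4.2/1.68)² = 307 × 6.25 = 1918.75
Round up: n₂ = 1919.

1919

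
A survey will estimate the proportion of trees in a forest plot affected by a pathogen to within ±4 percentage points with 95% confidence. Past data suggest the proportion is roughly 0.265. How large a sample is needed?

For a proportion with margin E = 0.04 at 95% confidence, z = 1.960.
n = p̂(1−p̂)(z/E)² = 0.265 × 0.735 × (1.960/0.04)² = 467.65
Round up: n = 468.

n = 468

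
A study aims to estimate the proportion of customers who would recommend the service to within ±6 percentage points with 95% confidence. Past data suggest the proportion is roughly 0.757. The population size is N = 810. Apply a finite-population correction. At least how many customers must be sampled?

For a proportion with margin E = 0.06 at 95% confidence, z = 1.960.
n = p̂(1−p̂)(z/E)² = 0.757 × 0.243 × (1.960/0.06)² = 196.30 — call this n₀.
Finite-population correction with N = 810: n = n₀ / (1 + (n₀−1)/N) = 196.30 / 1.241 = 158.18
Round up: n = 159.

159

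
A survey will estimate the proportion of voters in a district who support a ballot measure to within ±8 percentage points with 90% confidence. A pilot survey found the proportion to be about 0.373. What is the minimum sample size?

For a proportion with margin E = 0.08 at 90% confidence, z = 1.645.
n = p̂(1−p̂)(z/E)² = 0.373 × 0.627 × (1.645/0.08)² = 98.88
Round up: n = 99.

99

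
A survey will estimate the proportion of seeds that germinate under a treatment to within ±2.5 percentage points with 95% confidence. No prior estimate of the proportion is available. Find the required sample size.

1537

For a proportion with margin E = 0.025 at 95% confidence, z = 1.960.
With no prior estimate, use p = 0.5, which maximizes p(1−p) at 0.25.
n = 0.25 × (z/E)² = 0.25 × (1.960/0.025)² = 1536.64
Round up: n = 1537.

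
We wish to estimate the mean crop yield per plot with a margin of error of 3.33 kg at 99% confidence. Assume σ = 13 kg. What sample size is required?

102

For a mean, the margin of error is E = z·σ/√n, so n = (zσ/E)².
At 99% confidence, z = 2.576.
n = (2.576 × 13 / 3.33)² = 101.13
Round up: n = 102.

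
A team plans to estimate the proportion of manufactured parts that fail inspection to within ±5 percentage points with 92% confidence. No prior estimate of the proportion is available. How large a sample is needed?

For a proportion with margin E = 0.05 at 92% confidence, z = 1.751.
With no prior estimate, use p = 0.5, which maximizes p(1−p) at 0.25.
n = 0.25 × (z/E)² = 0.25 × (1.751/0.05)² = 306.60
Round up: n = 307.

n = 307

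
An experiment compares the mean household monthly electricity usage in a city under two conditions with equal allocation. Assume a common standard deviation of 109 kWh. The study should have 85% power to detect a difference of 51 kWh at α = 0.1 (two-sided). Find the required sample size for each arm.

For two equal groups, n per group = 2·((z_{α/2} + z_β)·σ/δ)².
z_{α/2} = 1.645; z_β = 1.036 (power 85%).
n = 2 × (2.681 × 109 / 51)² = 2 × 32.83 = 65.66
Round up: n = 66 per group.

66 per group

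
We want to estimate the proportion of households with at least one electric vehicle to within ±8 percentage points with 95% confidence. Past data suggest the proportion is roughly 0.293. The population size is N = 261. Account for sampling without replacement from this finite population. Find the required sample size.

n = 85

For a proportion with margin E = 0.08 at 95% confidence, z = 1.960.
n = p̂(1−p̂)(z/E)² = 0.293 × 0.707 × (1.960/0.08)² = 124.34 — call this n₀.
Finite-population correction with N = 261: n = n₀ / (1 + (n₀−1)/N) = 124.34 / 1.473 = 84.41
Round up: n = 85.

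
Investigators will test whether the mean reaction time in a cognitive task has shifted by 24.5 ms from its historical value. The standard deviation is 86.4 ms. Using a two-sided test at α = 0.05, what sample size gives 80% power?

For a one-sample z-test, n = ((z_{α/2} + z_β)·σ/δ)².
z_{α/2} = 1.960 (two-sided α = 0.05); z_β = 0.842 (power 80% → β = 0.2).
n = (2.802 × 86.4 / 24.5)² = 97.64
Round up: n = 98.

n = 98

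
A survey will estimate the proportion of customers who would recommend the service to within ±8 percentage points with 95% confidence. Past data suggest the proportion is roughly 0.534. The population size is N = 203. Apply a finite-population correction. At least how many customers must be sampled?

For a proportion with margin E = 0.08 at 95% confidence, z = 1.960.
n = p̂(1−p̂)(z/E)² = 0.534 × 0.466 × (1.960/0.08)² = 149.37 — call this n₀.
Finite-population correction with N = 203: n = n₀ / (1 + (n₀−1)/N) = 149.37 / 1.731 = 86.29
Round up: n = 87.

87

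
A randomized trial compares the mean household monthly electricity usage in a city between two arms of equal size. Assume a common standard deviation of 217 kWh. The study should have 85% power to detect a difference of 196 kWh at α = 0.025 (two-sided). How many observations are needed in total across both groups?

For two equal groups, n per group = 2·((z_{α/2} + z_β)·σ/δ)².
z_{α/2} = 2.241; z_β = 1.036 (power 85%).
n = 2 × (3.277 × 217 / 196)² = 2 × 13.16 = 26.32
Round up: n = 27 per group.
Total across both groups: 2 × 27 = 54.

54 total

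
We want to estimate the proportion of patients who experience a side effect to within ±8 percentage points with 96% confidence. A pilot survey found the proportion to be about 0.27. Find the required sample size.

For a proportion with margin E = 0.08 at 96% confidence, z = 2.054.
n = p̂(1−p̂)(z/E)² = 0.27 × 0.73 × (2.054/0.08)² = 129.93
Round up: n = 130.

n = 130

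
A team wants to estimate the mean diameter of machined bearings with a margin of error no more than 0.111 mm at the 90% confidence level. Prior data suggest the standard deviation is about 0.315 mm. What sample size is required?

For a mean, the margin of error is E = z·σ/√n, so n = (zσ/E)².
At 90% confidence, z = 1.645.
n = (1.645 × 0.315 / 0.111)² = 21.79
Round up: n = 22.

n = 22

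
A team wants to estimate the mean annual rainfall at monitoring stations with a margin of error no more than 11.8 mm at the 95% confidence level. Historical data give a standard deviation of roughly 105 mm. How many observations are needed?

For a mean, the margin of error is E = z·σ/√n, so n = (zσ/E)².
At 95% confidence, z = 1.960.
n = (1.960 × 105 / 11.8)² = 304.18
Round up: n = 305.

305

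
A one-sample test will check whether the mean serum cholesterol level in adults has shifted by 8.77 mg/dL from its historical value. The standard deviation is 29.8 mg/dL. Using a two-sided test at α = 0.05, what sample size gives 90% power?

For a one-sample z-test, n = ((z_{α/2} + z_β)·σ/δ)².
z_{α/2} = 1.960 (two-sided α = 0.05); z_β = 1.282 (power 90% → β = 0.1).
n = (3.242 × 29.8 / 8.77)² = 121.36
Round up: n = 122.

122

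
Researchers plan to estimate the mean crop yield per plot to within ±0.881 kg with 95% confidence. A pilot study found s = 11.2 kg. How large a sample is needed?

For a mean, the margin of error is E = z·σ/√n, so n = (zσ/E)².
At 95% confidence, z = 1.960.
n = (1.960 × 11.2 / 0.881)² = 620.86
Round up: n = 621.

621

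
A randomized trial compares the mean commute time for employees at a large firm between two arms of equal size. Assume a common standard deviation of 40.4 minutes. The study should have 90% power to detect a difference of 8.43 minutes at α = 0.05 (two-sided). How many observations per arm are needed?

483 per group

For two equal groups, n per group = 2·((z_{α/2} + z_β)·σ/δ)².
z_{α/2} = 1.960; z_β = 1.282 (power 90%).
n = 2 × (3.242 × 40.4 / 8.43)² = 2 × 241.40 = 482.80
Round up: n = 483 per group.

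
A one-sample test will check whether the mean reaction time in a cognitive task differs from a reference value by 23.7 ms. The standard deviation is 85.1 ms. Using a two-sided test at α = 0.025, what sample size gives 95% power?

195

For a one-sample z-test, n = ((z_{α/2} + z_β)·σ/δ)².
z_{α/2} = 2.241 (two-sided α = 0.025); z_β = 1.645 (power 95% → β = 0.05).
n = (3.886 × 85.1 / 23.7)² = 194.70
Round up: n = 195.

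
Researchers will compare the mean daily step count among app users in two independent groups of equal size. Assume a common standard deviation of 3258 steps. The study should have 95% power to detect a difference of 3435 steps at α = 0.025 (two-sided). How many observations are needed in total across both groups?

For two equal groups, n per group = 2·((z_{α/2} + z_β)·σ/δ)².
z_{α/2} = 2.241; z_β = 1.645 (power 95%).
n = 2 × (3.886 × 3258 / 3435)² = 2 × 13.58 = 27.16
Round up: n = 28 per group.
Total across both groups: 2 × 28 = 56.

56 total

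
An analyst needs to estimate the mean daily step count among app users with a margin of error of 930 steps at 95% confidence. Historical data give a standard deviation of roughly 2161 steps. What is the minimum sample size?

For a mean, the margin of error is E = z·σ/√n, so n = (zσ/E)².
At 95% confidence, z = 1.960.
n = (1.960 × 2161 / 930)² = 20.74
Round up: n = 21.

n = 21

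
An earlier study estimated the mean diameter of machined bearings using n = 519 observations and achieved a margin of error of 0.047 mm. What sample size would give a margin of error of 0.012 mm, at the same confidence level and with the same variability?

7962

Margin of error scales as 1/√n, so n₂ = n₁·(E₁/E₂)².
n₂ = 519 × (0.047/0.012)² = 519 × 15.34 = 7961.46
Round up: n₂ = 7962.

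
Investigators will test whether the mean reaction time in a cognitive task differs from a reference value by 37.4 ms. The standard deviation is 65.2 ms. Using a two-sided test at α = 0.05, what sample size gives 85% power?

28

For a one-sample z-test, n = ((z_{α/2} + z_β)·σ/δ)².
z_{α/2} = 1.960 (two-sided α = 0.05); z_β = 1.036 (power 85% → β = 0.15).
n = (2.996 × 65.2 / 37.4)² = 27.28
Round up: n = 28.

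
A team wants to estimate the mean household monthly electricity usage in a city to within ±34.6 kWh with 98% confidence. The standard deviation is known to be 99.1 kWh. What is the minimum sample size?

45

For a mean, the margin of error is E = z·σ/√n, so n = (zσ/E)².
At 98% confidence, z = 2.326.
n = (2.326 × 99.1 / 34.6)² = 44.38
Round up: n = 45.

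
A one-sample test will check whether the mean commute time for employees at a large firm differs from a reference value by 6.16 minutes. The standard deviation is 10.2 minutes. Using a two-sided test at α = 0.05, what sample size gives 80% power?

22

For a one-sample z-test, n = ((z_{α/2} + z_β)·σ/δ)².
z_{α/2} = 1.960 (two-sided α = 0.05); z_β = 0.842 (power 80% → β = 0.2).
n = (2.802 × 10.2 / 6.16)² = 21.53
Round up: n = 22.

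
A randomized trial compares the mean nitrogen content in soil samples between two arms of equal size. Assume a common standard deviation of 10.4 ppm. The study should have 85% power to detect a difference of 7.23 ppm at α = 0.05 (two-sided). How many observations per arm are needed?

38 per group

For two equal groups, n per group = 2·((z_{α/2} + z_β)·σ/δ)².
z_{α/2} = 1.960; z_β = 1.036 (power 85%).
n = 2 × (2.996 × 10.4 / 7.23)² = 2 × 18.57 = 37.14
Round up: n = 38 per group.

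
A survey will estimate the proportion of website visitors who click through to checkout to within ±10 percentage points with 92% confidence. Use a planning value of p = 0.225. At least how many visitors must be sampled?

For a proportion with margin E = 0.1 at 92% confidence, z = 1.751.
n = p̂(1−p̂)(z/E)² = 0.225 × 0.775 × (1.751/0.1)² = 53.46
Round up: n = 54.

54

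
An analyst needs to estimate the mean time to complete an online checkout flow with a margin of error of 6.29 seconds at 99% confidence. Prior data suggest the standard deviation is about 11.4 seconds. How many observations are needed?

For a mean, the margin of error is E = z·σ/√n, so n = (zσ/E)².
At 99% confidence, z = 2.576.
n = (2.576 × 11.4 / 6.29)² = 21.80
Round up: n = 22.

22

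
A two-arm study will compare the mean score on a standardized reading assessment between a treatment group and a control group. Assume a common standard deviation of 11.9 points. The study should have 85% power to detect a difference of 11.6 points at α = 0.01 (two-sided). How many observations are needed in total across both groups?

For two equal groups, n per group = 2·((z_{α/2} + z_β)·σ/δ)².
z_{α/2} = 2.576; z_β = 1.036 (power 85%).
n = 2 × (3.612 × 11.9 / 11.6)² = 2 × 13.73 = 27.46
Round up: n = 28 per group.
Total across both groups: 2 × 28 = 56.

56 total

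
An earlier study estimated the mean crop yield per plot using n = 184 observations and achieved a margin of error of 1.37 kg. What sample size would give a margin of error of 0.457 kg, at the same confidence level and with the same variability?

Margin of error scales as 1/√n, so n₂ = n₁·(E₁/E₂)².
n₂ = 184 × (1.37/0.457)² = 184 × 8.987 = 1653.61
Round up: n₂ = 1654.

n = 1654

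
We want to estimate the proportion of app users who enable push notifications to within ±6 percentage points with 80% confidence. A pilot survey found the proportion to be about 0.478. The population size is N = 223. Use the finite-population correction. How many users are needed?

76

For a proportion with margin E = 0.06 at 80% confidence, z = 1.282.
n = p̂(1−p̂)(z/E)² = 0.478 × 0.522 × (1.282/0.06)² = 113.91 — call this n₀.
Finite-population correction with N = 223: n = n₀ / (1 + (n₀−1)/N) = 113.91 / 1.506 = 75.64
Round up: n = 76.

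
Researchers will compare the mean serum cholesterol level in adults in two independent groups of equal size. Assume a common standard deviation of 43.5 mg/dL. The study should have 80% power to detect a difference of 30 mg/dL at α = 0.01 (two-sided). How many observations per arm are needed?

50 per group

For two equal groups, n per group = 2·((z_{α/2} + z_β)·σ/δ)².
z_{α/2} = 2.576; z_β = 0.842 (power 80%).
n = 2 × (3.418 × 43.5 / 30)² = 2 × 24.56 = 49.12
Round up: n = 50 per group.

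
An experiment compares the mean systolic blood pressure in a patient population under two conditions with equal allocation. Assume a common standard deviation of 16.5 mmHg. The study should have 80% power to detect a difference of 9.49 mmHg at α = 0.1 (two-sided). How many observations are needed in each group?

38 per group

For two equal groups, n per group = 2·((z_{α/2} + z_β)·σ/δ)².
z_{α/2} = 1.645; z_β = 0.842 (power 80%).
n = 2 × (2.487 × 16.5 / 9.49)² = 2 × 18.70 = 37.40
Round up: n = 38 per group.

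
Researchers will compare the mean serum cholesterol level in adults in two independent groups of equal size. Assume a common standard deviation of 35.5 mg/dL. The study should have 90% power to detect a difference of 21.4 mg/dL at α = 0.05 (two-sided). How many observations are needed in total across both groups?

For two equal groups, n per group = 2·((z_{α/2} + z_β)·σ/δ)².
z_{α/2} = 1.960; z_β = 1.282 (power 90%).
n = 2 × (3.242 × 35.5 / 21.4)² = 2 × 28.92 = 57.84
Round up: n = 58 per group.
Total across both groups: 2 × 58 = 116.

116 total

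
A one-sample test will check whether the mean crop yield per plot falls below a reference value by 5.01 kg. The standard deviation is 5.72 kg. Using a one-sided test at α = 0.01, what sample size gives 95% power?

n = 21

For a one-sample z-test, n = ((z_α + z_β)·σ/δ)².
z_α = 2.326 (one-sided α = 0.01); z_β = 1.645 (power 95% → β = 0.05).
n = (3.971 × 5.72 / 5.01)² = 20.55
Round up: n = 21.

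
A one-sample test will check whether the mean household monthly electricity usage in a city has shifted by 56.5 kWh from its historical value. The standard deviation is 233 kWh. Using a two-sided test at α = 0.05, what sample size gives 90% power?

179

For a one-sample z-test, n = ((z_{α/2} + z_β)·σ/δ)².
z_{α/2} = 1.960 (two-sided α = 0.05); z_β = 1.282 (power 90% → β = 0.1).
n = (3.242 × 233 / 56.5)² = 178.75
Round up: n = 179.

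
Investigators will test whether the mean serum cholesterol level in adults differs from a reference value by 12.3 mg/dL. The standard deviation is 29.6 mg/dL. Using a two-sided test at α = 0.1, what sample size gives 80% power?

36

For a one-sample z-test, n = ((z_{α/2} + z_β)·σ/δ)².
z_{α/2} = 1.645 (two-sided α = 0.1); z_β = 0.842 (power 80% → β = 0.2).
n = (2.487 × 29.6 / 12.3)² = 35.82
Round up: n = 36.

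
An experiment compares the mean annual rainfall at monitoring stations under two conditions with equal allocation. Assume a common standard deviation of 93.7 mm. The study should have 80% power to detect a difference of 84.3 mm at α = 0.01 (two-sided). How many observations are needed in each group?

29 per group

For two equal groups, n per group = 2·((z_{α/2} + z_β)·σ/δ)².
z_{α/2} = 2.576; z_β = 0.842 (power 80%).
n = 2 × (3.418 × 93.7 / 84.3)² = 2 × 14.43 = 28.86
Round up: n = 29 per group.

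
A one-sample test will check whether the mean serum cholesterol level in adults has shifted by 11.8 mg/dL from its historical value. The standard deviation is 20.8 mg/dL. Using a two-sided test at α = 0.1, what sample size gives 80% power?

n = 20

For a one-sample z-test, n = ((z_{α/2} + z_β)·σ/δ)².
z_{α/2} = 1.645 (two-sided α = 0.1); z_β = 0.842 (power 80% → β = 0.2).
n = (2.487 × 20.8 / 11.8)² = 19.22
Round up: n = 20.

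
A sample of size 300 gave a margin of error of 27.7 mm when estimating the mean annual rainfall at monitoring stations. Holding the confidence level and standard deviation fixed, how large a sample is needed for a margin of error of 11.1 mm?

Margin of error scales as 1/√n, so n₂ = n₁·(E₁/E₂)².
n₂ = 300 × (27.7/11.1)² = 300 × 6.227 = 1868.10
Round up: n₂ = 1869.

1869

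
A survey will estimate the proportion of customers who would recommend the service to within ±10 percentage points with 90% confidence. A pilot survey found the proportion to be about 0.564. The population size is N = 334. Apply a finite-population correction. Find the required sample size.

56

For a proportion with margin E = 0.1 at 90% confidence, z = 1.645.
n = p̂(1−p̂)(z/E)² = 0.564 × 0.436 × (1.645/0.1)² = 66.54 — call this n₀.
Finite-population correction with N = 334: n = n₀ / (1 + (n₀−1)/N) = 66.54 / 1.196 = 55.64
Round up: n = 56.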